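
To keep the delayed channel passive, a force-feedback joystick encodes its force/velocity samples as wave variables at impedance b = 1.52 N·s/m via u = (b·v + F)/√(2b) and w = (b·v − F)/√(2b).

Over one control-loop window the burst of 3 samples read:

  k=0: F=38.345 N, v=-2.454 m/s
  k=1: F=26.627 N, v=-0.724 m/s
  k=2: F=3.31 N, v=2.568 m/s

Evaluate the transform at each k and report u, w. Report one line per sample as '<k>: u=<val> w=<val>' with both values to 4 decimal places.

k=0: b·v=1.52×(-2.454)=-3.7301; √(2b)=1.7436; u=(-3.7301+38.345)/1.7436=19.8530, w=(-3.7301−38.345)/1.7436=-24.1317
k=1: b·v=1.52×(-0.724)=-1.1005; √(2b)=1.7436; u=(-1.1005+26.627)/1.7436=14.6405, w=(-1.1005−26.627)/1.7436=-15.9028
k=2: b·v=1.52×2.568=3.9034; √(2b)=1.7436; u=(3.9034+3.31)/1.7436=4.1371, w=(3.9034−3.31)/1.7436=0.3403

0: u=19.8530 w=-24.1317
1: u=14.6405 w=-15.9028
2: u=4.1371 w=0.3403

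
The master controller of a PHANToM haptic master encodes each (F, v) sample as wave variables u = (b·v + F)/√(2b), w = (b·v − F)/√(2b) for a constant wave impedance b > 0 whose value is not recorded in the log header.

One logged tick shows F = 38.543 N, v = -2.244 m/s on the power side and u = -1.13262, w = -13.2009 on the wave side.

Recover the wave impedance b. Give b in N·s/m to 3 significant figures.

b = 20.4 N·s/m

u + w = -14.3335;  u + w = √(2b)·v, so √(2b) = -14.3335/(-2.244) = 6.3875.
b = (√(2b))²/2 = 40.8000/2 = 20.4000.
(Check via u − w = 2F/√(2b): u − w = 12.0683, 2F/√(2b) = 12.0683.)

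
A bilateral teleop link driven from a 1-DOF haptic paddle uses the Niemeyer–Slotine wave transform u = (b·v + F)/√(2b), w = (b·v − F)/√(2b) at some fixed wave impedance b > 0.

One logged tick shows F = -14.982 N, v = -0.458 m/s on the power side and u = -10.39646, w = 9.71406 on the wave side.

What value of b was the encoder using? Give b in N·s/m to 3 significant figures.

u + w = -0.6824;  u + w = √(2b)·v, so √(2b) = -0.6824/(-0.458) = 1.4900.
b = (√(2b))²/2 = 2.2200/2 = 1.1100.
(Check via u − w = 2F/√(2b): u − w = -20.1105, 2F/√(2b) = -20.1107.)

b = 1.11 N·s/m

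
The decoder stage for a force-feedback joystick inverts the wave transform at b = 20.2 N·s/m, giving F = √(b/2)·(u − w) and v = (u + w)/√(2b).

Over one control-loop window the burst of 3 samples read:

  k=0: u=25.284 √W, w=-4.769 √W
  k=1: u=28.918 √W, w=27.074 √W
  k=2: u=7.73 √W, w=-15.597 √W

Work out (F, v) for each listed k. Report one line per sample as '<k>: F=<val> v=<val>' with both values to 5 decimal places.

0: F=95.50993 v=3.22761
1: F=5.86032 v=8.80918
2: F=74.13437 v=-1.23771

k=0: u−w=30.05300, u+w=20.51500; √(b/2)=3.17805, √(2b)=6.35610; F=3.17805×30.053=95.50993, v=20.51500/6.35610=3.22761
k=1: u−w=1.84400, u+w=55.99200; √(b/2)=3.17805, √(2b)=6.35610; F=3.17805×1.844=5.86032, v=55.99200/6.35610=8.80918
k=2: u−w=23.32700, u+w=-7.86700; √(b/2)=3.17805, √(2b)=6.35610; F=3.17805×23.327=74.13437, v=-7.86700/6.35610=-1.23771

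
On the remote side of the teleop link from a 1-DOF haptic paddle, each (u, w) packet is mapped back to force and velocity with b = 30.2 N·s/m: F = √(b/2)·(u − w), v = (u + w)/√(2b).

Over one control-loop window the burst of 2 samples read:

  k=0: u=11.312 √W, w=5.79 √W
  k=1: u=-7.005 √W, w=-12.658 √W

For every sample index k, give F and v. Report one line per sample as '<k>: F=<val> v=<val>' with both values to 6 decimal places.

k=0: u−w=5.522000, u+w=17.102000; √(b/2)=3.885872, √(2b)=7.771744; F=3.885872×5.522=21.457784, v=17.102000/7.771744=2.200536
k=1: u−w=5.653000, u+w=-19.663000; √(b/2)=3.885872, √(2b)=7.771744; F=3.885872×5.653=21.966834, v=-19.663000/7.771744=-2.530063

0: F=21.457784 v=2.200536
1: F=21.966834 v=-2.530063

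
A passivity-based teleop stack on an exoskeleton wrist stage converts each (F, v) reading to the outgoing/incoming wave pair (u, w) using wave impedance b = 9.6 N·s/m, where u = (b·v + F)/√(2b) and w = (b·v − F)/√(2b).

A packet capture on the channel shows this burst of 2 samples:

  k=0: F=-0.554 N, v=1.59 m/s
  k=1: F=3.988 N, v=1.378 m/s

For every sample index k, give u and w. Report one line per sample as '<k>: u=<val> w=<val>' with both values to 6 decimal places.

k=0: b·v=9.6×1.59=15.264000; √(2b)=4.381780; u=(15.264000+(-0.554))/4.381780=3.357083, w=(15.264000−(-0.554))/4.381780=3.609948
k=1: b·v=9.6×1.378=13.228800; √(2b)=4.381780; u=(13.228800+3.988)/4.381780=3.929179, w=(13.228800−3.988)/4.381780=2.108914

0: u=3.357083 w=3.609948
1: u=3.929179 w=2.108914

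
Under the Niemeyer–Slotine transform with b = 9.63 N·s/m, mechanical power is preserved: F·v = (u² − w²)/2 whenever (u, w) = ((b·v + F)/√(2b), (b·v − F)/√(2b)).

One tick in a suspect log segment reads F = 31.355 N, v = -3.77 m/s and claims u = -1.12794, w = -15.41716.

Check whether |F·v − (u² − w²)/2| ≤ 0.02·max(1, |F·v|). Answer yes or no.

yes

F·v = 31.355×(-3.77) = -118.2083 W.
(u² − w²)/2 = (1.2722 − 237.6888)/2 = -118.2083 W.
|Δ| = 0.0001;  2% of max(1, |F·v|) = 2.3642.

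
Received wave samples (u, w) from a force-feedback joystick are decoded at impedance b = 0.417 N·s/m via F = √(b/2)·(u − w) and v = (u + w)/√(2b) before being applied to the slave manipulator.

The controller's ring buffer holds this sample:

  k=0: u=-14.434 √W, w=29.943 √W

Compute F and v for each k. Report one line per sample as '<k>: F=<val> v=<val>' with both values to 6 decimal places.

k=0: u−w=-44.377000, u+w=15.509000; √(b/2)=0.456618, √(2b)=0.913236; F=0.456618×(-44.377)=-20.263337, v=15.509000/0.913236=16.982467

0: F=-20.263337 v=16.982467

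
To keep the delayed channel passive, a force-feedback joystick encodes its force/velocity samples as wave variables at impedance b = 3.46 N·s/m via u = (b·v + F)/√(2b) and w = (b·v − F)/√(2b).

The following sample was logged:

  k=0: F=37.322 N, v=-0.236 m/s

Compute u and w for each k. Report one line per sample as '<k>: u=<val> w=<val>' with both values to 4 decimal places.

k=0: b·v=3.46×(-0.236)=-0.8166; √(2b)=2.6306; u=(-0.8166+37.322)/2.6306=13.8773, w=(-0.8166−37.322)/2.6306=-14.4981

0: u=13.8773 w=-14.4981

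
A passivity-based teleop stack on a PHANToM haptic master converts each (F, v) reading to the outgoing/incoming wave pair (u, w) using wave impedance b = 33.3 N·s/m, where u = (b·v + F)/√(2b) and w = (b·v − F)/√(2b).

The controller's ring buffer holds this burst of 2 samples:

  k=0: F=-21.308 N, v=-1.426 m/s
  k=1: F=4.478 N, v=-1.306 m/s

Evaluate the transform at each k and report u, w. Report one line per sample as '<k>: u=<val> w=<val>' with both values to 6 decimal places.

k=0: b·v=33.3×(-1.426)=-47.485800; √(2b)=8.160882; u=(-47.485800+(-21.308))/8.160882=-8.429701, w=(-47.485800−(-21.308))/8.160882=-3.207717
k=1: b·v=33.3×(-1.306)=-43.489800; √(2b)=8.160882; u=(-43.489800+4.478)/8.160882=-4.780341, w=(-43.489800−4.478)/8.160882=-5.877771

0: u=-8.429701 w=-3.207717
1: u=-4.780341 w=-5.877771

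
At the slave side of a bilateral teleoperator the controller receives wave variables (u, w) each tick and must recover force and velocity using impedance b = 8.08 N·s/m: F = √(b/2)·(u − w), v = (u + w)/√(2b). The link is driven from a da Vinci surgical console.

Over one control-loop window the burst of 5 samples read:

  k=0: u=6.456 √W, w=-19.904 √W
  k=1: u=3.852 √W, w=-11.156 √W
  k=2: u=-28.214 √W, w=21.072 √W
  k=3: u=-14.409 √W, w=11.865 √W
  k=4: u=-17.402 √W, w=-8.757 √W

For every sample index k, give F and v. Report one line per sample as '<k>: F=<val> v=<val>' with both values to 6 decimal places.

0: F=52.982944 v=-3.345315
1: F=30.165707 v=-1.816938
2: F=-99.063634 v=-1.776639
3: F=-52.810086 v=-0.632844
4: F=-17.376235 v=-6.507294

k=0: u−w=26.360000, u+w=-13.448000; √(b/2)=2.009975, √(2b)=4.019950; F=2.009975×26.36=52.982944, v=-13.448000/4.019950=-3.345315
k=1: u−w=15.008000, u+w=-7.304000; √(b/2)=2.009975, √(2b)=4.019950; F=2.009975×15.008=30.165707, v=-7.304000/4.019950=-1.816938
k=2: u−w=-49.286000, u+w=-7.142000; √(b/2)=2.009975, √(2b)=4.019950; F=2.009975×(-49.286)=-99.063634, v=-7.142000/4.019950=-1.776639
k=3: u−w=-26.274000, u+w=-2.544000; √(b/2)=2.009975, √(2b)=4.019950; F=2.009975×(-26.274)=-52.810086, v=-2.544000/4.019950=-0.632844
k=4: u−w=-8.645000, u+w=-26.159000; √(b/2)=2.009975, √(2b)=4.019950; F=2.009975×(-8.645)=-17.376235, v=-26.159000/4.019950=-6.507294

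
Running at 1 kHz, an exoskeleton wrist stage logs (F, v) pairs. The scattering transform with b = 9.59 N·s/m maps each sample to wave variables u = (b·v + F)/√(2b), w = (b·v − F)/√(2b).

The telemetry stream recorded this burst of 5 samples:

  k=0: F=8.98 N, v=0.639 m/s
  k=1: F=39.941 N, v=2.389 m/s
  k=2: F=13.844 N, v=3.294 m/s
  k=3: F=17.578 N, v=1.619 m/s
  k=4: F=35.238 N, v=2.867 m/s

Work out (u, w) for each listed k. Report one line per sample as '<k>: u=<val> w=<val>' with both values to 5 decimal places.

k=0: b·v=9.59×0.639=6.12801; √(2b)=4.37950; u=(6.12801+8.98)/4.37950=3.44971, w=(6.12801−8.98)/4.37950=-0.65121
k=1: b·v=9.59×2.389=22.91051; √(2b)=4.37950; u=(22.91051+39.941)/4.37950=14.35131, w=(22.91051−39.941)/4.37950=-3.88869
k=2: b·v=9.59×3.294=31.58946; √(2b)=4.37950; u=(31.58946+13.844)/4.37950=10.37413, w=(31.58946−13.844)/4.37950=4.05194
k=3: b·v=9.59×1.619=15.52621; √(2b)=4.37950; u=(15.52621+17.578)/4.37950=7.55891, w=(15.52621−17.578)/4.37950=-0.46850
k=4: b·v=9.59×2.867=27.49453; √(2b)=4.37950; u=(27.49453+35.238)/4.37950=14.32414, w=(27.49453−35.238)/4.37950=-1.76812

0: u=3.44971 w=-0.65121
1: u=14.35131 w=-3.88869
2: u=10.37413 w=4.05194
3: u=7.55891 w=-0.46850
4: u=14.32414 w=-1.76812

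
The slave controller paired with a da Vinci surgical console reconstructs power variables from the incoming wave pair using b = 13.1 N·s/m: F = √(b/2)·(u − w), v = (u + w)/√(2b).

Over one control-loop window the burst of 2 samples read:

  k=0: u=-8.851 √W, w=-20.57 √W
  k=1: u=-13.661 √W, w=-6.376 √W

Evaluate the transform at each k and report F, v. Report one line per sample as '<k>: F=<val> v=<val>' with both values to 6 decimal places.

k=0: u−w=11.719000, u+w=-29.421000; √(b/2)=2.559297, √(2b)=5.118594; F=2.559297×11.719=29.992399, v=-29.421000/5.118594=-5.747868
k=1: u−w=-7.285000, u+w=-20.037000; √(b/2)=2.559297, √(2b)=5.118594; F=2.559297×(-7.285)=-18.644477, v=-20.037000/5.118594=-3.914552

0: F=29.992399 v=-5.747868
1: F=-18.644477 v=-3.914552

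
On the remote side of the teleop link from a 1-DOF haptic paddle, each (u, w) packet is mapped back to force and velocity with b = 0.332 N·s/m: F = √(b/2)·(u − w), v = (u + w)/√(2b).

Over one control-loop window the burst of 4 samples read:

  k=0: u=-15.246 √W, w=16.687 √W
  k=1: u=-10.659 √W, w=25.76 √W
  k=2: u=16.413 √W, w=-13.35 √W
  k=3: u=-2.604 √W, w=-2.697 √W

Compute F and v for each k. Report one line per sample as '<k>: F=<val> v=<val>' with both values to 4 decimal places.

k=0: u−w=-31.9330, u+w=1.4410; √(b/2)=0.4074, √(2b)=0.8149; F=0.4074×(-31.933)=-13.0105, v=1.4410/0.8149=1.7684
k=1: u−w=-36.4190, u+w=15.1010; √(b/2)=0.4074, √(2b)=0.8149; F=0.4074×(-36.419)=-14.8382, v=15.1010/0.8149=18.5320
k=2: u−w=29.7630, u+w=3.0630; √(b/2)=0.4074, √(2b)=0.8149; F=0.4074×29.763=12.1264, v=3.0630/0.8149=3.7589
k=3: u−w=0.0930, u+w=-5.3010; √(b/2)=0.4074, √(2b)=0.8149; F=0.4074×0.093=0.0379, v=-5.3010/0.8149=-6.5054

0: F=-13.0105 v=1.7684
1: F=-14.8382 v=18.5320
2: F=12.1264 v=3.7589
3: F=0.0379 v=-6.5054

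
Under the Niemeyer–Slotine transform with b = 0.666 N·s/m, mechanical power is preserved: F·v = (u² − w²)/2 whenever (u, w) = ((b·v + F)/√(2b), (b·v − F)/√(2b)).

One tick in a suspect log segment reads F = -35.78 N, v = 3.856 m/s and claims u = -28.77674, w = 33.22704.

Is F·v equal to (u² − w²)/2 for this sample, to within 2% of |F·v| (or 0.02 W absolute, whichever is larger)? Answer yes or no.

yes

F·v = (-35.78)×3.856 = -137.9677 W.
(u² − w²)/2 = (828.1008 − 1104.0362)/2 = -137.9677 W.
|Δ| = 0.0000;  2% of max(1, |F·v|) = 2.7594.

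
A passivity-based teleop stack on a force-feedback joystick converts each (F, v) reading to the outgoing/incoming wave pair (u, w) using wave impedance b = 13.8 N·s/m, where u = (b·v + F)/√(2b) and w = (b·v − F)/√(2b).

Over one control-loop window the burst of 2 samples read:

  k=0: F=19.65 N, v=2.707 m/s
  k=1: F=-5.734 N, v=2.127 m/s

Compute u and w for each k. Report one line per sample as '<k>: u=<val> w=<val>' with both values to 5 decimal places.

k=0: b·v=13.8×2.707=37.35660; √(2b)=5.25357; u=(37.35660+19.65)/5.25357=10.85102, w=(37.35660−19.65)/5.25357=3.37039
k=1: b·v=13.8×2.127=29.35260; √(2b)=5.25357; u=(29.35260+(-5.734))/5.25357=4.49572, w=(29.35260−(-5.734))/5.25357=6.67862

0: u=10.85102 w=3.37039
1: u=4.49572 w=6.67862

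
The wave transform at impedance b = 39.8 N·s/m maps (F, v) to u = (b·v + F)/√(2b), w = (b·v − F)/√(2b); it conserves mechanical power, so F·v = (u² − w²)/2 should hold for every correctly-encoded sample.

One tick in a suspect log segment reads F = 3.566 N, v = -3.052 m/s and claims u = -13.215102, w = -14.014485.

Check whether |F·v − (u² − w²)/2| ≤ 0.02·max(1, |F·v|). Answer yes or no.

yes

F·v = 3.566×(-3.052) = -10.883432 W.
(u² − w²)/2 = (174.638921 − 196.405790)/2 = -10.883434 W.
|Δ| = 0.000002;  2% of max(1, |F·v|) = 0.217669.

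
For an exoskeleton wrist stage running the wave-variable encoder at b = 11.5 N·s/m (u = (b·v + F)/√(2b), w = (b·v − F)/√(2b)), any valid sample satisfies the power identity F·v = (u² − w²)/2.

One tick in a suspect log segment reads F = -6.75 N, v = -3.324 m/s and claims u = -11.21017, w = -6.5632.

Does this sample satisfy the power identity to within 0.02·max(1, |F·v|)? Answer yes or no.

F·v = (-6.75)×(-3.324) = 22.4370 W.
(u² − w²)/2 = (125.6679 − 43.0756)/2 = 41.2962 W.
|Δ| = 18.8592;  2% of max(1, |F·v|) = 0.4487.

no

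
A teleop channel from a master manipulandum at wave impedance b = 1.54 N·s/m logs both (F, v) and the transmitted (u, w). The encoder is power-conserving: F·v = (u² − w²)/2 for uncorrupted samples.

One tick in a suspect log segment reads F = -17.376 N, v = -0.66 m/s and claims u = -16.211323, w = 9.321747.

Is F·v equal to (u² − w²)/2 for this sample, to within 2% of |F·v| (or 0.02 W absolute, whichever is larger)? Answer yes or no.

no

F·v = (-17.376)×(-0.66) = 11.468160 W.
(u² − w²)/2 = (262.806993 − 86.894967)/2 = 87.956013 W.
|Δ| = 76.487853;  2% of max(1, |F·v|) = 0.229363.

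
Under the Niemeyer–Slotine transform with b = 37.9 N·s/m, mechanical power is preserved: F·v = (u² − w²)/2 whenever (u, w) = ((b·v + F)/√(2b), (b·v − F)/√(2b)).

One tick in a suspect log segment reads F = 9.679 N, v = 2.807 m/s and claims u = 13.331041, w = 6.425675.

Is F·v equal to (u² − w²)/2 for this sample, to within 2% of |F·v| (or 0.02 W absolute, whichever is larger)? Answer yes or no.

no

F·v = 9.679×2.807 = 27.168953 W.
(u² − w²)/2 = (177.716654 − 41.289299)/2 = 68.213677 W.
|Δ| = 41.044724;  2% of max(1, |F·v|) = 0.543379.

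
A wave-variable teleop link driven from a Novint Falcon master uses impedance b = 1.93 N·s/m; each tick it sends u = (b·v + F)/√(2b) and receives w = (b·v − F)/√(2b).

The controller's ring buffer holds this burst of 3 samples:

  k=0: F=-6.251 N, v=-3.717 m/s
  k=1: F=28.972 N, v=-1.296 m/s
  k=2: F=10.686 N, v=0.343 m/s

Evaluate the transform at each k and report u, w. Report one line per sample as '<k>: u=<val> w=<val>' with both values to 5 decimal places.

0: u=-6.83305 w=-0.46970
1: u=13.47324 w=-16.01948
2: u=5.77597 w=-5.10209

k=0: b·v=1.93×(-3.717)=-7.17381; √(2b)=1.96469; u=(-7.17381+(-6.251))/1.96469=-6.83305, w=(-7.17381−(-6.251))/1.96469=-0.46970
k=1: b·v=1.93×(-1.296)=-2.50128; √(2b)=1.96469; u=(-2.50128+28.972)/1.96469=13.47324, w=(-2.50128−28.972)/1.96469=-16.01948
k=2: b·v=1.93×0.343=0.66199; √(2b)=1.96469; u=(0.66199+10.686)/1.96469=5.77597, w=(0.66199−10.686)/1.96469=-5.10209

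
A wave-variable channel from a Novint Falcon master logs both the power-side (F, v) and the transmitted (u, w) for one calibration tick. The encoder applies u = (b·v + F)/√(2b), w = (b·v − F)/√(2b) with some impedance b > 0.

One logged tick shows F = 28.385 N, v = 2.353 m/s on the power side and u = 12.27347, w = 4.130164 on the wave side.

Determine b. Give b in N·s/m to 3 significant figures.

b = 24.3 N·s/m

u + w = 16.403634;  u + w = √(2b)·v, so √(2b) = 16.403634/2.353 = 6.971370.
b = (√(2b))²/2 = 48.600002/2 = 24.300001.
(Check via u − w = 2F/√(2b): u − w = 8.143306, 2F/√(2b) = 8.143306.)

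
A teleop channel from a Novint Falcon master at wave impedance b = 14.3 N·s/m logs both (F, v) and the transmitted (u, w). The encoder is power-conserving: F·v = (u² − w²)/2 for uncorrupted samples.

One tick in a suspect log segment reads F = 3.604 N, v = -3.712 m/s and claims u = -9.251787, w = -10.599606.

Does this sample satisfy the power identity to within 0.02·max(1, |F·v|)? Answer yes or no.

yes

F·v = 3.604×(-3.712) = -13.378048 W.
(u² − w²)/2 = (85.595563 − 112.351647)/2 = -13.378042 W.
|Δ| = 0.000006;  2% of max(1, |F·v|) = 0.267561.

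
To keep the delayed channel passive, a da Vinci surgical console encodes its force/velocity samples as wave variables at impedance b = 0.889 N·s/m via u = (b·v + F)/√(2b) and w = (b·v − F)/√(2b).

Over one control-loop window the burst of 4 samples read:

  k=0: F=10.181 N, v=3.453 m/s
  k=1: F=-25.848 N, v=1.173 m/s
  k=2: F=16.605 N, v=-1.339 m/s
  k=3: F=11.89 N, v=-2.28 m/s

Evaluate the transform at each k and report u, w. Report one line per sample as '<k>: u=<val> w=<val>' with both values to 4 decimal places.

0: u=9.9374 w=-5.3331
1: u=-18.6027 w=20.1668
2: u=11.5602 w=-13.3457
3: u=7.3968 w=-10.4370

k=0: b·v=0.889×3.453=3.0697; √(2b)=1.3334; u=(3.0697+10.181)/1.3334=9.9374, w=(3.0697−10.181)/1.3334=-5.3331
k=1: b·v=0.889×1.173=1.0428; √(2b)=1.3334; u=(1.0428+(-25.848))/1.3334=-18.6027, w=(1.0428−(-25.848))/1.3334=20.1668
k=2: b·v=0.889×(-1.339)=-1.1904; √(2b)=1.3334; u=(-1.1904+16.605)/1.3334=11.5602, w=(-1.1904−16.605)/1.3334=-13.3457
k=3: b·v=0.889×(-2.28)=-2.0269; √(2b)=1.3334; u=(-2.0269+11.89)/1.3334=7.3968, w=(-2.0269−11.89)/1.3334=-10.4370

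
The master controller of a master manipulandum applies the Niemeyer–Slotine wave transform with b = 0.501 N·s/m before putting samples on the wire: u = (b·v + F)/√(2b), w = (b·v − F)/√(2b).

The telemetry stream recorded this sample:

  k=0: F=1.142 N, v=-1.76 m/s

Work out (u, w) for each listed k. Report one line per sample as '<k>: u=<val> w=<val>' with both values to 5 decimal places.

k=0: b·v=0.501×(-1.76)=-0.88176; √(2b)=1.00100; u=(-0.88176+1.142)/1.00100=0.25998, w=(-0.88176−1.142)/1.00100=-2.02174

0: u=0.25998 w=-2.02174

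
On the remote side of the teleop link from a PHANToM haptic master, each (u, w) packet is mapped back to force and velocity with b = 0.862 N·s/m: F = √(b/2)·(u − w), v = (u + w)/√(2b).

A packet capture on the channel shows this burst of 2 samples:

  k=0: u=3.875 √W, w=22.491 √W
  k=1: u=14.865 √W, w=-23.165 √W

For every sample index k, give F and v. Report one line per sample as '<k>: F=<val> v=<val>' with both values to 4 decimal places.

0: F=-12.2215 v=20.0806
1: F=24.9669 v=-6.3213

k=0: u−w=-18.6160, u+w=26.3660; √(b/2)=0.6565, √(2b)=1.3130; F=0.6565×(-18.616)=-12.2215, v=26.3660/1.3130=20.0806
k=1: u−w=38.0300, u+w=-8.3000; √(b/2)=0.6565, √(2b)=1.3130; F=0.6565×38.03=24.9669, v=-8.3000/1.3130=-6.3213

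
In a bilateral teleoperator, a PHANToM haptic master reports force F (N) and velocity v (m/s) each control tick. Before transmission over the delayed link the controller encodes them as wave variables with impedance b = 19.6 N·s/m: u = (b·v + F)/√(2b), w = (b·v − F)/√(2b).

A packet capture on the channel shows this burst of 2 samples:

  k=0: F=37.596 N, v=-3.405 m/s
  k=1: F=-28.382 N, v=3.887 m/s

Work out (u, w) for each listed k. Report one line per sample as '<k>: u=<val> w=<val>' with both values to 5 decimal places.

0: u=-4.65454 w=-16.66414
1: u=7.63509 w=16.70138

k=0: b·v=19.6×(-3.405)=-66.73800; √(2b)=6.26099; u=(-66.73800+37.596)/6.26099=-4.65454, w=(-66.73800−37.596)/6.26099=-16.66414
k=1: b·v=19.6×3.887=76.18520; √(2b)=6.26099; u=(76.18520+(-28.382))/6.26099=7.63509, w=(76.18520−(-28.382))/6.26099=16.70138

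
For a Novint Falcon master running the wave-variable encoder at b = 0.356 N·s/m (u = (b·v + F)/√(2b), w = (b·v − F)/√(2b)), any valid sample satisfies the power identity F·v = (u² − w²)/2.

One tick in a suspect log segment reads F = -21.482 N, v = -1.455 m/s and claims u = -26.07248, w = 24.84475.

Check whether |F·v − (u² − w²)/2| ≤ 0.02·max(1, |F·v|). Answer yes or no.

yes

F·v = (-21.482)×(-1.455) = 31.2563 W.
(u² − w²)/2 = (679.7742 − 617.2616)/2 = 31.2563 W.
|Δ| = 0.0000;  2% of max(1, |F·v|) = 0.6251.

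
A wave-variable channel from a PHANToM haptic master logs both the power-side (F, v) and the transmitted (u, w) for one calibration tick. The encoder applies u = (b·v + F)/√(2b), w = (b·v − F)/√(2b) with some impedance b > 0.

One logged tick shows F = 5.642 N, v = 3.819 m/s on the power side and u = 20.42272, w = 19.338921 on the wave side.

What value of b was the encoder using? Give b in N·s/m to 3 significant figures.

b = 54.2 N·s/m

u + w = 39.761641;  u + w = √(2b)·v, so √(2b) = 39.761641/3.819 = 10.411532.
b = (√(2b))²/2 = 108.400000/2 = 54.200000.
(Check via u − w = 2F/√(2b): u − w = 1.083799, 2F/√(2b) = 1.083798.)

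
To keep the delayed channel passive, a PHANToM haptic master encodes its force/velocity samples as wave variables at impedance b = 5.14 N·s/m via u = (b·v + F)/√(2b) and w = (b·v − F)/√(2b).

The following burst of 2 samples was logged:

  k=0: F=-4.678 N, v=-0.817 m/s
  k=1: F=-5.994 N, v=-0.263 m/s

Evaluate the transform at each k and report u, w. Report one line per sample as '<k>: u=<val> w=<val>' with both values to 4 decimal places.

k=0: b·v=5.14×(-0.817)=-4.1994; √(2b)=3.2062; u=(-4.1994+(-4.678))/3.2062=-2.7688, w=(-4.1994−(-4.678))/3.2062=0.1493
k=1: b·v=5.14×(-0.263)=-1.3518; √(2b)=3.2062; u=(-1.3518+(-5.994))/3.2062=-2.2911, w=(-1.3518−(-5.994))/3.2062=1.4479

0: u=-2.7688 w=0.1493
1: u=-2.2911 w=1.4479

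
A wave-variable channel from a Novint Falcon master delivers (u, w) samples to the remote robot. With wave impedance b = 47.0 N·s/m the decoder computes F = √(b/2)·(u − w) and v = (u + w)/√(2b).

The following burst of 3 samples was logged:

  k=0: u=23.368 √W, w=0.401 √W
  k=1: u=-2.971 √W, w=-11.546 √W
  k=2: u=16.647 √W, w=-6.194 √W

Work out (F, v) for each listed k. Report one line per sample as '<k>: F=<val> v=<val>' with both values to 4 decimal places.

k=0: u−w=22.9670, u+w=23.7690; √(b/2)=4.8477, √(2b)=9.6954; F=4.8477×22.967=111.3367, v=23.7690/9.6954=2.4516
k=1: u−w=8.5750, u+w=-14.5170; √(b/2)=4.8477, √(2b)=9.6954; F=4.8477×8.575=41.5689, v=-14.5170/9.6954=-1.4973
k=2: u−w=22.8410, u+w=10.4530; √(b/2)=4.8477, √(2b)=9.6954; F=4.8477×22.841=110.7259, v=10.4530/9.6954=1.0781

0: F=111.3367 v=2.4516
1: F=41.5689 v=-1.4973
2: F=110.7259 v=1.0781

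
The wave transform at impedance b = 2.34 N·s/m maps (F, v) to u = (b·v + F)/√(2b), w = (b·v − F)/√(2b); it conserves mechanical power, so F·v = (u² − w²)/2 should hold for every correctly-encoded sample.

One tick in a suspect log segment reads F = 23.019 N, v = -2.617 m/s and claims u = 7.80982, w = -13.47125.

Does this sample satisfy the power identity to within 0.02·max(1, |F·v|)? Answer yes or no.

yes

F·v = 23.019×(-2.617) = -60.2407 W.
(u² − w²)/2 = (60.9933 − 181.4746)/2 = -60.2406 W.
|Δ| = 0.0001;  2% of max(1, |F·v|) = 1.2048.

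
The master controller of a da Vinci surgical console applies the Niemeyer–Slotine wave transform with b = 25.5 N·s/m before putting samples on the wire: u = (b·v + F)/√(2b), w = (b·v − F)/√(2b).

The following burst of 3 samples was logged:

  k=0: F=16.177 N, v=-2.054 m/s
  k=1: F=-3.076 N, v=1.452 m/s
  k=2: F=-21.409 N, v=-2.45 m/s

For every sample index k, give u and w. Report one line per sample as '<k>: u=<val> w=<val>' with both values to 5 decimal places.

k=0: b·v=25.5×(-2.054)=-52.37700; √(2b)=7.14143; u=(-52.37700+16.177)/7.14143=-5.06901, w=(-52.37700−16.177)/7.14143=-9.59948
k=1: b·v=25.5×1.452=37.02600; √(2b)=7.14143; u=(37.02600+(-3.076))/7.14143=4.75395, w=(37.02600−(-3.076))/7.14143=5.61540
k=2: b·v=25.5×(-2.45)=-62.47500; √(2b)=7.14143; u=(-62.47500+(-21.409))/7.14143=-11.74611, w=(-62.47500−(-21.409))/7.14143=-5.75039

0: u=-5.06901 w=-9.59948
1: u=4.75395 w=5.61540
2: u=-11.74611 w=-5.75039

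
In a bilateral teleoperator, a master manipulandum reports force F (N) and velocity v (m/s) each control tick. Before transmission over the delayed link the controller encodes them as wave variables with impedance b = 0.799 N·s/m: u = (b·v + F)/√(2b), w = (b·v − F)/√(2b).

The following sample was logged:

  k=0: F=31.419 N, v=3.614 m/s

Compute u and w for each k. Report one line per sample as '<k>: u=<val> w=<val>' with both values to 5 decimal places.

k=0: b·v=0.799×3.614=2.88759; √(2b)=1.26412; u=(2.88759+31.419)/1.26412=27.13870, w=(2.88759−31.419)/1.26412=-22.57017

0: u=27.13870 w=-22.57017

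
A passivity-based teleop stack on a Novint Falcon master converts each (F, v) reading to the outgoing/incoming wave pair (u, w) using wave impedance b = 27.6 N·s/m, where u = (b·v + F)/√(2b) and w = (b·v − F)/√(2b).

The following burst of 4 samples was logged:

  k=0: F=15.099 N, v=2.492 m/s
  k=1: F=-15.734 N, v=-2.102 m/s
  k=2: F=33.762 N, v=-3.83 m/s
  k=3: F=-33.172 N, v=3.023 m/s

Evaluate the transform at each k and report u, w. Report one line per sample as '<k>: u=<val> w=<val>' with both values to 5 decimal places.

0: u=11.28963 w=7.22511
1: u=-9.92631 w=-5.69086
2: u=-9.68361 w=-18.77203
3: u=6.76515 w=15.69475

k=0: b·v=27.6×2.492=68.77920; √(2b)=7.42967; u=(68.77920+15.099)/7.42967=11.28963, w=(68.77920−15.099)/7.42967=7.22511
k=1: b·v=27.6×(-2.102)=-58.01520; √(2b)=7.42967; u=(-58.01520+(-15.734))/7.42967=-9.92631, w=(-58.01520−(-15.734))/7.42967=-5.69086
k=2: b·v=27.6×(-3.83)=-105.70800; √(2b)=7.42967; u=(-105.70800+33.762)/7.42967=-9.68361, w=(-105.70800−33.762)/7.42967=-18.77203
k=3: b·v=27.6×3.023=83.43480; √(2b)=7.42967; u=(83.43480+(-33.172))/7.42967=6.76515, w=(83.43480−(-33.172))/7.42967=15.69475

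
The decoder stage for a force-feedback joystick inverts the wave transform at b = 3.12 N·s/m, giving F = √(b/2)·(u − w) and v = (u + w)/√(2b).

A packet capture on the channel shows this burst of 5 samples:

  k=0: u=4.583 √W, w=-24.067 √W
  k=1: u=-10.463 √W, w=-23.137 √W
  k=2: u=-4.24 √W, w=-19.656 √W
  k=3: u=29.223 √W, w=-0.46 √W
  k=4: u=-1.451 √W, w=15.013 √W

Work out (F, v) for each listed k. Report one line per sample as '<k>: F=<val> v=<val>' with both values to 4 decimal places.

k=0: u−w=28.6500, u+w=-19.4840; √(b/2)=1.2490, √(2b)=2.4980; F=1.2490×28.65=35.7838, v=-19.4840/2.4980=-7.7998
k=1: u−w=12.6740, u+w=-33.6000; √(b/2)=1.2490, √(2b)=2.4980; F=1.2490×12.674=15.8298, v=-33.6000/2.4980=-13.4508
k=2: u−w=15.4160, u+w=-23.8960; √(b/2)=1.2490, √(2b)=2.4980; F=1.2490×15.416=19.2546, v=-23.8960/2.4980=-9.5661
k=3: u−w=29.6830, u+w=28.7630; √(b/2)=1.2490, √(2b)=2.4980; F=1.2490×29.683=37.0741, v=28.7630/2.4980=11.5144
k=4: u−w=-16.4640, u+w=13.5620; √(b/2)=1.2490, √(2b)=2.4980; F=1.2490×(-16.464)=-20.5635, v=13.5620/2.4980=5.4291

0: F=35.7838 v=-7.7998
1: F=15.8298 v=-13.4508
2: F=19.2546 v=-9.5661
3: F=37.0741 v=11.5144
4: F=-20.5635 v=5.4291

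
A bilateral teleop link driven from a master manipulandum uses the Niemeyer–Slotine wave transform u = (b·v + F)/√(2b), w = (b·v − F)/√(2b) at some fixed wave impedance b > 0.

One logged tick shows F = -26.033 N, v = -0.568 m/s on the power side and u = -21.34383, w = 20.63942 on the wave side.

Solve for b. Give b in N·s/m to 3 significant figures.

u + w = -0.70441;  u + w = √(2b)·v, so √(2b) = -0.70441/(-0.568) = 1.24016.
b = (√(2b))²/2 = 1.53799/2 = 0.76900.
(Check via u − w = 2F/√(2b): u − w = -41.98325, 2F/√(2b) = -41.98334.)

b = 0.769 N·s/m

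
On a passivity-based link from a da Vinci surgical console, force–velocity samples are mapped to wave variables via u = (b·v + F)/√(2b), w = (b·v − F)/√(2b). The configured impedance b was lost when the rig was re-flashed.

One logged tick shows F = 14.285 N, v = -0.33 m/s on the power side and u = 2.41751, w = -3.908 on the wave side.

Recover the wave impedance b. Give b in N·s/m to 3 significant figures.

u + w = -1.4905;  u + w = √(2b)·v, so √(2b) = -1.4905/(-0.33) = 4.5166.
b = (√(2b))²/2 = 20.4000/2 = 10.2000.
(Check via u − w = 2F/√(2b): u − w = 6.3255, 2F/√(2b) = 6.3255.)

b = 10.2 N·s/m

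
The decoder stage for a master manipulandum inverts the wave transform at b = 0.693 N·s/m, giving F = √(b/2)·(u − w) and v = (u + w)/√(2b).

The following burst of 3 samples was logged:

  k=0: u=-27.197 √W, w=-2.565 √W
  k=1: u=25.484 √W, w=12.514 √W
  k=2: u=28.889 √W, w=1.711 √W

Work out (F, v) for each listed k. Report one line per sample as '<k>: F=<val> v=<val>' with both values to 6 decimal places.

0: F=-14.499442 v=-25.280200
1: F=7.634693 v=32.275957
2: F=15.998126 v=25.992007

k=0: u−w=-24.632000, u+w=-29.762000; √(b/2)=0.588643, √(2b)=1.177285; F=0.588643×(-24.632)=-14.499442, v=-29.762000/1.177285=-25.280200
k=1: u−w=12.970000, u+w=37.998000; √(b/2)=0.588643, √(2b)=1.177285; F=0.588643×12.97=7.634693, v=37.998000/1.177285=32.275957
k=2: u−w=27.178000, u+w=30.600000; √(b/2)=0.588643, √(2b)=1.177285; F=0.588643×27.178=15.998126, v=30.600000/1.177285=25.992007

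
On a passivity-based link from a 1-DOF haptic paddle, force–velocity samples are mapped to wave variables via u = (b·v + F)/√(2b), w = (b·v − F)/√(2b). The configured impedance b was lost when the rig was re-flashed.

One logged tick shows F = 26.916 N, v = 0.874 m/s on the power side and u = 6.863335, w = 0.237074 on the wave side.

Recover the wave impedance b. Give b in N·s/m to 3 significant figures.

b = 33 N·s/m

u + w = 7.100409;  u + w = √(2b)·v, so √(2b) = 7.100409/0.874 = 8.124038.
b = (√(2b))²/2 = 65.999989/2 = 32.999995.
(Check via u − w = 2F/√(2b): u − w = 6.626261, 2F/√(2b) = 6.626262.)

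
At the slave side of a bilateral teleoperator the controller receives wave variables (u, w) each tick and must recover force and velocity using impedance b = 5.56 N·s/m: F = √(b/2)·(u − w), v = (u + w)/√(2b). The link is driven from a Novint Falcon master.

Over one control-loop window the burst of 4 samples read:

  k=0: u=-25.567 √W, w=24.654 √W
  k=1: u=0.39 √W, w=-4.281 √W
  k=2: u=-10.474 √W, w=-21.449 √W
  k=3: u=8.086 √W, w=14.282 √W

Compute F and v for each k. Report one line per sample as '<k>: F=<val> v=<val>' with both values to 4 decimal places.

0: F=-83.7351 v=-0.2738
1: F=7.7881 v=-1.1668
2: F=18.2990 v=-9.5731
3: F=-10.3308 v=6.7077

k=0: u−w=-50.2210, u+w=-0.9130; √(b/2)=1.6673, √(2b)=3.3347; F=1.6673×(-50.221)=-83.7351, v=-0.9130/3.3347=-0.2738
k=1: u−w=4.6710, u+w=-3.8910; √(b/2)=1.6673, √(2b)=3.3347; F=1.6673×4.671=7.7881, v=-3.8910/3.3347=-1.1668
k=2: u−w=10.9750, u+w=-31.9230; √(b/2)=1.6673, √(2b)=3.3347; F=1.6673×10.975=18.2990, v=-31.9230/3.3347=-9.5731
k=3: u−w=-6.1960, u+w=22.3680; √(b/2)=1.6673, √(2b)=3.3347; F=1.6673×(-6.196)=-10.3308, v=22.3680/3.3347=6.7077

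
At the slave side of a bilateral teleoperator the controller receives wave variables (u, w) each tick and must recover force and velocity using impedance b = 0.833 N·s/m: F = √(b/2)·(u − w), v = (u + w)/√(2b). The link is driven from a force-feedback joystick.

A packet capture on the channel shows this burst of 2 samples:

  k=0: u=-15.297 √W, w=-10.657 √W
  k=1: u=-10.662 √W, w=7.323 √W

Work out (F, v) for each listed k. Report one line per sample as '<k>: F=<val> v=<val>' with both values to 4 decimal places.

k=0: u−w=-4.6400, u+w=-25.9540; √(b/2)=0.6454, √(2b)=1.2907; F=0.6454×(-4.64)=-2.9945, v=-25.9540/1.2907=-20.1079
k=1: u−w=-17.9850, u+w=-3.3390; √(b/2)=0.6454, √(2b)=1.2907; F=0.6454×(-17.985)=-11.6069, v=-3.3390/1.2907=-2.5869

0: F=-2.9945 v=-20.1079
1: F=-11.6069 v=-2.5869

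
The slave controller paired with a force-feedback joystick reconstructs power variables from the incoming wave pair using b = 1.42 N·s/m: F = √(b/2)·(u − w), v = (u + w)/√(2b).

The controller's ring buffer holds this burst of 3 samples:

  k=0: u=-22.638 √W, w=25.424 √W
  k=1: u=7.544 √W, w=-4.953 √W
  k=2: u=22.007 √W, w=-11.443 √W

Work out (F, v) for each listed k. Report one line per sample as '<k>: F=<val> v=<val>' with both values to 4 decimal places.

k=0: u−w=-48.0620, u+w=2.7860; √(b/2)=0.8426, √(2b)=1.6852; F=0.8426×(-48.062)=-40.4978, v=2.7860/1.6852=1.6532
k=1: u−w=12.4970, u+w=2.5910; √(b/2)=0.8426, √(2b)=1.6852; F=0.8426×12.497=10.5302, v=2.5910/1.6852=1.5375
k=2: u−w=33.4500, u+w=10.5640; √(b/2)=0.8426, √(2b)=1.6852; F=0.8426×33.45=28.1855, v=10.5640/1.6852=6.2686

0: F=-40.4978 v=1.6532
1: F=10.5302 v=1.5375
2: F=28.1855 v=6.2686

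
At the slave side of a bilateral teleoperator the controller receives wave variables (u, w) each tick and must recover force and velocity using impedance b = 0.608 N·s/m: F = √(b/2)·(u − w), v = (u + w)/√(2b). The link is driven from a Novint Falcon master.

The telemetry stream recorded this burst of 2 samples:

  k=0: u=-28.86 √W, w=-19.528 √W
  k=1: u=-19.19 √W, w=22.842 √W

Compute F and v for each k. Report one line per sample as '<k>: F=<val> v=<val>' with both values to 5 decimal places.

k=0: u−w=-9.33200, u+w=-48.38800; √(b/2)=0.55136, √(2b)=1.10272; F=0.55136×(-9.332)=-5.14531, v=-48.38800/1.10272=-43.88043
k=1: u−w=-42.03200, u+w=3.65200; √(b/2)=0.55136, √(2b)=1.10272; F=0.55136×(-42.032)=-23.17485, v=3.65200/1.10272=3.31180

0: F=-5.14531 v=-43.88043
1: F=-23.17485 v=3.31180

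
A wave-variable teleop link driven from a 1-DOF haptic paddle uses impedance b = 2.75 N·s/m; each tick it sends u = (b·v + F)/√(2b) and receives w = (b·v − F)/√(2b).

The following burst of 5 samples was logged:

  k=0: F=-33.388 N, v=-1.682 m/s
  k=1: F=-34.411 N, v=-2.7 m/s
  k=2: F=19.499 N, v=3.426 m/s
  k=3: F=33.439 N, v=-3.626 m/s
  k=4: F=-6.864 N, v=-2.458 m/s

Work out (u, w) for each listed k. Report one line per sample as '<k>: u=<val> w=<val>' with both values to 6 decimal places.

k=0: b·v=2.75×(-1.682)=-4.625500; √(2b)=2.345208; u=(-4.625500+(-33.388))/2.345208=-16.209011, w=(-4.625500−(-33.388))/2.345208=12.264371
k=1: b·v=2.75×(-2.7)=-7.425000; √(2b)=2.345208; u=(-7.425000+(-34.411))/2.345208=-17.838930, w=(-7.425000−(-34.411))/2.345208=11.506869
k=2: b·v=2.75×3.426=9.421500; √(2b)=2.345208; u=(9.421500+19.499)/2.345208=12.331743, w=(9.421500−19.499)/2.345208=-4.297060
k=3: b·v=2.75×(-3.626)=-9.971500; √(2b)=2.345208; u=(-9.971500+33.439)/2.345208=10.006576, w=(-9.971500−33.439)/2.345208=-18.510299
k=4: b·v=2.75×(-2.458)=-6.759500; √(2b)=2.345208; u=(-6.759500+(-6.864))/2.345208=-5.809080, w=(-6.759500−(-6.864))/2.345208=0.044559

0: u=-16.209011 w=12.264371
1: u=-17.838930 w=11.506869
2: u=12.331743 w=-4.297060
3: u=10.006576 w=-18.510299
4: u=-5.809080 w=0.044559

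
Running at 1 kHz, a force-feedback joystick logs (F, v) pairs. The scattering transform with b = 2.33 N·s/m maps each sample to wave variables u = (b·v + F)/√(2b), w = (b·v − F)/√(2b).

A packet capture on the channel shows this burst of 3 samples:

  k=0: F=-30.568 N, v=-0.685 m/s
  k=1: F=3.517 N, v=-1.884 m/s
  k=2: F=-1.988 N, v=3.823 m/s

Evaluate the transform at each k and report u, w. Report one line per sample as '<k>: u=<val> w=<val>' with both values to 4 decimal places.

k=0: b·v=2.33×(-0.685)=-1.5961; √(2b)=2.1587; u=(-1.5961+(-30.568))/2.1587=-14.8997, w=(-1.5961−(-30.568))/2.1587=13.4210
k=1: b·v=2.33×(-1.884)=-4.3897; √(2b)=2.1587; u=(-4.3897+3.517)/2.1587=-0.4043, w=(-4.3897−3.517)/2.1587=-3.6627
k=2: b·v=2.33×3.823=8.9076; √(2b)=2.1587; u=(8.9076+(-1.988))/2.1587=3.2054, w=(8.9076−(-1.988))/2.1587=5.0473

0: u=-14.8997 w=13.4210
1: u=-0.4043 w=-3.6627
2: u=3.2054 w=5.0473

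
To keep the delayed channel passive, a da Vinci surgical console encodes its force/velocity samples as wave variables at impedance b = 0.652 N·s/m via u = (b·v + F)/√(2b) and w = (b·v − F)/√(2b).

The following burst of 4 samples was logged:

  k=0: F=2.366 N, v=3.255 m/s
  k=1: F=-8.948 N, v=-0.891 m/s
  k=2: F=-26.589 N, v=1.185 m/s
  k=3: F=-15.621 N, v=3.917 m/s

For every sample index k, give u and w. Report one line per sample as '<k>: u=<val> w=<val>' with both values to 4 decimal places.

0: u=3.9304 w=-0.2134
1: u=-8.3446 w=7.3271
2: u=-22.6077 w=23.9609
3: u=-11.4430 w=15.9160

k=0: b·v=0.652×3.255=2.1223; √(2b)=1.1419; u=(2.1223+2.366)/1.1419=3.9304, w=(2.1223−2.366)/1.1419=-0.2134
k=1: b·v=0.652×(-0.891)=-0.5809; √(2b)=1.1419; u=(-0.5809+(-8.948))/1.1419=-8.3446, w=(-0.5809−(-8.948))/1.1419=7.3271
k=2: b·v=0.652×1.185=0.7726; √(2b)=1.1419; u=(0.7726+(-26.589))/1.1419=-22.6077, w=(0.7726−(-26.589))/1.1419=23.9609
k=3: b·v=0.652×3.917=2.5539; √(2b)=1.1419; u=(2.5539+(-15.621))/1.1419=-11.4430, w=(2.5539−(-15.621))/1.1419=15.9160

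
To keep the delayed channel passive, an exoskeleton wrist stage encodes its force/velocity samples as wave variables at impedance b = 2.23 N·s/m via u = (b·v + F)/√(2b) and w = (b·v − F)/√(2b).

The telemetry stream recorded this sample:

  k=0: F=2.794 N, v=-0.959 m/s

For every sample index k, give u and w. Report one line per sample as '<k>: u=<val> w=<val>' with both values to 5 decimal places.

k=0: b·v=2.23×(-0.959)=-2.13857; √(2b)=2.11187; u=(-2.13857+2.794)/2.11187=0.31036, w=(-2.13857−2.794)/2.11187=-2.33564

0: u=0.31036 w=-2.33564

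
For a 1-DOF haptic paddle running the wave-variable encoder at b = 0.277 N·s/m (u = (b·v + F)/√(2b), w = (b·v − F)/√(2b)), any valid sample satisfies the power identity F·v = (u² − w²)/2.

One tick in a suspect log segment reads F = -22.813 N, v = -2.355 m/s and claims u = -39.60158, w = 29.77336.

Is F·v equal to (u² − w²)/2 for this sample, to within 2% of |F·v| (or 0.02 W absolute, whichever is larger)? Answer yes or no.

F·v = (-22.813)×(-2.355) = 53.72462 W.
(u² − w²)/2 = (1568.28514 − 886.45297)/2 = 340.91609 W.
|Δ| = 287.19147;  2% of max(1, |F·v|) = 1.07449.

no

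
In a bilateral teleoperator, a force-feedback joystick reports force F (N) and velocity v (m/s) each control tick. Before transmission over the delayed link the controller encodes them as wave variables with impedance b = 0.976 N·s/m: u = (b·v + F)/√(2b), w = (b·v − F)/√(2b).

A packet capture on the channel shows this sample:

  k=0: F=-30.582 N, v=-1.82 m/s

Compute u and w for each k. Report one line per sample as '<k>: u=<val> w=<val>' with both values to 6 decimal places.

k=0: b·v=0.976×(-1.82)=-1.776320; √(2b)=1.397140; u=(-1.776320+(-30.582))/1.397140=-23.160400, w=(-1.776320−(-30.582))/1.397140=20.617605

0: u=-23.160400 w=20.617605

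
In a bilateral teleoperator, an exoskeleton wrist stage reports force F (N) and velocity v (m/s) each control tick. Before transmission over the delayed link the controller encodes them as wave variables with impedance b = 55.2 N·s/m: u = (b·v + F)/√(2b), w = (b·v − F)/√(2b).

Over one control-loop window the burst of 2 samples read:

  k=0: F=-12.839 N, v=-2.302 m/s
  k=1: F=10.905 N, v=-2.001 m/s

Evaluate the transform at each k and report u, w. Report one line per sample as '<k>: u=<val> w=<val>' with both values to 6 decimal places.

k=0: b·v=55.2×(-2.302)=-127.070400; √(2b)=10.507140; u=(-127.070400+(-12.839))/10.507140=-13.315650, w=(-127.070400−(-12.839))/10.507140=-10.871788
k=1: b·v=55.2×(-2.001)=-110.455200; √(2b)=10.507140; u=(-110.455200+10.905)/10.507140=-9.474528, w=(-110.455200−10.905)/10.507140=-11.550260

0: u=-13.315650 w=-10.871788
1: u=-9.474528 w=-11.550260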